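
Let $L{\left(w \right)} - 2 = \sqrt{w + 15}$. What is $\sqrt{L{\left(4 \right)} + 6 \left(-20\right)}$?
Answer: $\sqrt{-118 + \sqrt{19}} \approx 10.66 i$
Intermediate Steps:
$L{\left(w \right)} = 2 + \sqrt{15 + w}$ ($L{\left(w \right)} = 2 + \sqrt{w + 15} = 2 + \sqrt{15 + w}$)
$\sqrt{L{\left(4 \right)} + 6 \left(-20\right)} = \sqrt{\left(2 + \sqrt{15 + 4}\right) + 6 \left(-20\right)} = \sqrt{\left(2 + \sqrt{19}\right) - 120} = \sqrt{-118 + \sqrt{19}}$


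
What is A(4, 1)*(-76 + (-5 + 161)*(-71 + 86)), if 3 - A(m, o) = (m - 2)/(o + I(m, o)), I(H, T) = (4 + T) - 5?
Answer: 2264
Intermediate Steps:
I(H, T) = -1 + T
A(m, o) = 3 - (-2 + m)/(-1 + 2*o) (A(m, o) = 3 - (m - 2)/(o + (-1 + o)) = 3 - (-2 + m)/(-1 + 2*o))
A(4, 1)*(-76 + (-5 + 161)*(-71 + 86)) = ((-1 - 1*4 + 6*1)/(-1 + 2*1))*(-76 + (-5 + 161)*(-71 + 86)) = ((-1 - 4 + 6)/(-1 + 2))*(-76 + 156*15) = (1/1)*(-76 + 2340) = (1*1)*2264 = 1*2264 = 2264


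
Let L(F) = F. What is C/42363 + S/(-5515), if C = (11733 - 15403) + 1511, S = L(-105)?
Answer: -1491754/46726389 ≈ -0.031925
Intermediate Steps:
S = -105
C = -2159 (C = -3670 + 1511 = -2159)
C/42363 + S/(-5515) = -2159/42363 - 105/(-5515) = -2159*1/42363 - 105*(-1/5515) = -2159/42363 + 21/1103 = -1491754/46726389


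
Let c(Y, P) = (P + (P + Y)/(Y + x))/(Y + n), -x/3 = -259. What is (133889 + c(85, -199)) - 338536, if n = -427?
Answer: -15082645634/73701 ≈ -2.0465e+5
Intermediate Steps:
x = 777 (x = -3*(-259) = 777)
c(Y, P) = (P + (P + Y)/(777 + Y))/(-427 + Y) (c(Y, P) = (P + (P + Y)/(Y + 777))/(Y - 427) = (P + (P + Y)/(777 + Y))/(-427 + Y))
(133889 + c(85, -199)) - 338536 = (133889 + (85 + 778*(-199) - 199*85)/(-331779 + 85**2 + 350*85)) - 338536 = (133889 + (85 - 154822 - 16915)/(-331779 + 7225 + 29750)) - 338536 = (133889 - 171652/(-294804)) - 338536 = (133889 - 1/294804*(-171652)) - 338536 = (133889 + 42913/73701) - 338536 = 9867796102/73701 - 338536 = -15082645634/73701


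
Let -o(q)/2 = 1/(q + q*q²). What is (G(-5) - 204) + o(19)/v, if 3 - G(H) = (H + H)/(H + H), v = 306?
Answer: -212571469/1052334 ≈ -202.00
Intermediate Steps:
G(H) = 2 (G(H) = 3 - (H + H)/(H + H) = 3 - 2*H/(2*H) = 3 - 2*H*1/(2*H) = 3 - 1*1 = 3 - 1 = 2)
o(q) = -2/(q + q³) (o(q) = -2/(q + q*q²) = -2/(q + q³))
(G(-5) - 204) + o(19)/v = (2 - 204) - 2/(19 + 19³)/306 = -202 - 2/(19 + 6859)*(1/306) = -202 - 2/6878*(1/306) = -202 - 2*1/6878*(1/306) = -202 - 1/3439*1/306 = -202 - 1/1052334 = -212571469/1052334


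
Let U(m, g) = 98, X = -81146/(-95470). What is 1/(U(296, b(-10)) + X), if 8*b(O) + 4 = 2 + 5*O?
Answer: 47735/4718603 ≈ 0.010116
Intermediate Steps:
b(O) = -¼ + 5*O/8 (b(O) = -½ + (2 + 5*O)/8 = -½ + (¼ + 5*O/8) = -¼ + 5*O/8)
X = 40573/47735 (X = -81146*(-1/95470) = 40573/47735 ≈ 0.84996)
1/(U(296, b(-10)) + X) = 1/(98 + 40573/47735) = 1/(4718603/47735) = 47735/4718603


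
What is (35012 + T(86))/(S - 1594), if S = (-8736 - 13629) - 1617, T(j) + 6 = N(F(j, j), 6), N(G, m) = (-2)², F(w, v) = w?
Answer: -17505/12788 ≈ -1.3689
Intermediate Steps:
N(G, m) = 4
T(j) = -2 (T(j) = -6 + 4 = -2)
S = -23982 (S = -22365 - 1617 = -23982)
(35012 + T(86))/(S - 1594) = (35012 - 2)/(-23982 - 1594) = 35010/(-25576) = 35010*(-1/25576) = -17505/12788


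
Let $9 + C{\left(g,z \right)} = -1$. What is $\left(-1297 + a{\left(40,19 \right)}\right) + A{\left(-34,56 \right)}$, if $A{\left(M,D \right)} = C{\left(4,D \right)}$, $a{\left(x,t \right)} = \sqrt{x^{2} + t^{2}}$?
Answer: $-1307 + \sqrt{1961} \approx -1262.7$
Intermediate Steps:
$a{\left(x,t \right)} = \sqrt{t^{2} + x^{2}}$
$C{\left(g,z \right)} = -10$ ($C{\left(g,z \right)} = -9 - 1 = -10$)
$A{\left(M,D \right)} = -10$
$\left(-1297 + a{\left(40,19 \right)}\right) + A{\left(-34,56 \right)} = \left(-1297 + \sqrt{19^{2} + 40^{2}}\right) - 10 = \left(-1297 + \sqrt{361 + 1600}\right) - 10 = \left(-1297 + \sqrt{1961}\right) - 10 = -1307 + \sqrt{1961}$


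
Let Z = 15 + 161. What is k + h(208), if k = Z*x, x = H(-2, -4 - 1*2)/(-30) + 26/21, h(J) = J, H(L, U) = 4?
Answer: 42256/105 ≈ 402.44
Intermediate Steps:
x = 116/105 (x = 4/(-30) + 26/21 = 4*(-1/30) + 26*(1/21) = -2/15 + 26/21 = 116/105 ≈ 1.1048)
Z = 176
k = 20416/105 (k = 176*(116/105) = 20416/105 ≈ 194.44)
k + h(208) = 20416/105 + 208 = 42256/105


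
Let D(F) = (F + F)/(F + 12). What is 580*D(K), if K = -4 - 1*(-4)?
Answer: 0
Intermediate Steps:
K = 0 (K = -4 + 4 = 0)
D(F) = 2*F/(12 + F) (D(F) = (2*F)/(12 + F) = 2*F/(12 + F))
580*D(K) = 580*(2*0/(12 + 0)) = 580*(2*0/12) = 580*(2*0*(1/12)) = 580*0 = 0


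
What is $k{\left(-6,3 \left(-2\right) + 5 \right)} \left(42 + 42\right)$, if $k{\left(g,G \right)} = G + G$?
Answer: $-168$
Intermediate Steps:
$k{\left(g,G \right)} = 2 G$
$k{\left(-6,3 \left(-2\right) + 5 \right)} \left(42 + 42\right) = 2 \left(3 \left(-2\right) + 5\right) \left(42 + 42\right) = 2 \left(-6 + 5\right) 84 = 2 \left(-1\right) 84 = \left(-2\right) 84 = -168$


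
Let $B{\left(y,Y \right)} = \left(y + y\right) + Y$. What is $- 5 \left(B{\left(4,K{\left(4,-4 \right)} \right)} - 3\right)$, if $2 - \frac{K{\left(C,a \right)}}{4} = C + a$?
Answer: $-65$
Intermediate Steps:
$K{\left(C,a \right)} = 8 - 4 C - 4 a$ ($K{\left(C,a \right)} = 8 - 4 \left(C + a\right) = 8 - \left(4 C + 4 a\right) = 8 - 4 C - 4 a$)
$B{\left(y,Y \right)} = Y + 2 y$ ($B{\left(y,Y \right)} = 2 y + Y = Y + 2 y$)
$- 5 \left(B{\left(4,K{\left(4,-4 \right)} \right)} - 3\right) = - 5 \left(\left(\left(8 - 16 - -16\right) + 2 \cdot 4\right) - 3\right) = - 5 \left(\left(\left(8 - 16 + 16\right) + 8\right) - 3\right) = - 5 \left(\left(8 + 8\right) - 3\right) = - 5 \left(16 - 3\right) = \left(-5\right) 13 = -65$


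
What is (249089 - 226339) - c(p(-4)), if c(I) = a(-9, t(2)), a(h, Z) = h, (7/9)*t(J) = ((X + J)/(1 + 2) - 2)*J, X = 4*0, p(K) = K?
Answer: 22759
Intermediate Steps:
X = 0
t(J) = 9*J*(-2 + J/3)/7 (t(J) = 9*(((0 + J)/(1 + 2) - 2)*J)/7 = 9*((J/3 - 2)*J)/7 = 9*((-2 + J/3)*J)/7 = 9*(J*(-2 + J/3))/7 = 9*J*(-2 + J/3)/7)
c(I) = -9
(249089 - 226339) - c(p(-4)) = (249089 - 226339) - 1*(-9) = 22750 + 9 = 22759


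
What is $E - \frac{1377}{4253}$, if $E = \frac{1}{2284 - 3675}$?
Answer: $- \frac{1919660}{5915923} \approx -0.32449$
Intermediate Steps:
$E = - \frac{1}{1391}$ ($E = \frac{1}{-1391} = - \frac{1}{1391} \approx -0.00071891$)
$E - \frac{1377}{4253} = - \frac{1}{1391} - \frac{1377}{4253} = - \frac{1919660}{5915923}$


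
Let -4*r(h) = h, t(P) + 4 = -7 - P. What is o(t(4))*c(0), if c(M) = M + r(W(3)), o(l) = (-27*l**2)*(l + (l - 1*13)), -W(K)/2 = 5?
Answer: 1306125/2 ≈ 6.5306e+5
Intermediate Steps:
t(P) = -11 - P (t(P) = -4 + (-7 - P) = -11 - P)
W(K) = -10 (W(K) = -2*5 = -10)
r(h) = -h/4
o(l) = -27*l**2*(-13 + 2*l) (o(l) = (-27*l**2)*(l + (l - 13)) = (-27*l**2)*(l + (-13 + l)) = (-27*l**2)*(-13 + 2*l) = -27*l**2*(-13 + 2*l))
c(M) = 5/2 + M (c(M) = M - 1/4*(-10) = M + 5/2 = 5/2 + M)
o(t(4))*c(0) = ((-11 - 1*4)**2*(351 - 54*(-11 - 1*4)))*(5/2 + 0) = ((-11 - 4)**2*(351 - 54*(-11 - 4)))*(5/2) = ((-15)**2*(351 - 54*(-15)))*(5/2) = (225*(351 + 810))*(5/2) = (225*1161)*(5/2) = 261225*(5/2) = 1306125/2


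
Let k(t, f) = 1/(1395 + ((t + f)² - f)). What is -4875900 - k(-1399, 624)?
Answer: -2932346756401/601396 ≈ -4.8759e+6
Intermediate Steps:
k(t, f) = 1/(1395 + (f + t)² - f) (k(t, f) = 1/(1395 + ((f + t)² - f)) = 1/(1395 + (f + t)² - f))
-4875900 - k(-1399, 624) = -4875900 - 1/(1395 + (624 - 1399)² - 1*624) = -4875900 - 1/(1395 + (-775)² - 624) = -4875900 - 1/(1395 + 600625 - 624) = -4875900 - 1/601396 = -2932346756401/601396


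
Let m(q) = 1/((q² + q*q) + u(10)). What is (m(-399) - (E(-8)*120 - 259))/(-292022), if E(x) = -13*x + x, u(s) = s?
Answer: 3585637531/92983309064 ≈ 0.038562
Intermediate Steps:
E(x) = -12*x
m(q) = 1/(10 + 2*q²) (m(q) = 1/((q² + q*q) + 10) = 1/((q² + q²) + 10) = 1/(2*q² + 10) = 1/(10 + 2*q²))
(m(-399) - (E(-8)*120 - 259))/(-292022) = (1/(2*(5 + (-399)²)) - (-12*(-8)*120 - 259))/(-292022) = (1/(2*(5 + 159201)) - (96*120 - 259))*(-1/292022) = ((½)/159206 - (11520 - 259))*(-1/292022) = ((½)*(1/159206) - 1*11261)*(-1/292022) = (1/318412 - 11261)*(-1/292022) = -3585637531/318412*(-1/292022) = 3585637531/92983309064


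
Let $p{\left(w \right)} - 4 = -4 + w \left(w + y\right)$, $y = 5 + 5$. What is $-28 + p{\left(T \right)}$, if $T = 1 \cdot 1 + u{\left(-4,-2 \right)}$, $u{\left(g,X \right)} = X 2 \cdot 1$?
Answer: $-49$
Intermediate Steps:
$y = 10$
$u{\left(g,X \right)} = 2 X$ ($u{\left(g,X \right)} = 2 X 1 = 2 X$)
$T = -3$ ($T = 1 \cdot 1 + 2 \left(-2\right) = 1 - 4 = -3$)
$p{\left(w \right)} = w \left(10 + w\right)$ ($p{\left(w \right)} = 4 + \left(-4 + w \left(w + 10\right)\right) = 4 + \left(-4 + w \left(10 + w\right)\right) = w \left(10 + w\right)$)
$-28 + p{\left(T \right)} = -28 - 3 \left(10 - 3\right) = -28 - 21 = -49$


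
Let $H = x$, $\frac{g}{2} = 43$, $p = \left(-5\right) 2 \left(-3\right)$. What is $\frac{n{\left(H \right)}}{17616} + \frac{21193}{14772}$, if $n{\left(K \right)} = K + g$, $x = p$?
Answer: $\frac{1302255}{903554} \approx 1.4413$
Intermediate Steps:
$p = 30$ ($p = \left(-10\right) \left(-3\right) = 30$)
$g = 86$ ($g = 2 \cdot 43 = 86$)
$x = 30$
$H = 30$
$n{\left(K \right)} = 86 + K$ ($n{\left(K \right)} = K + 86 = 86 + K$)
$\frac{n{\left(H \right)}}{17616} + \frac{21193}{14772} = \frac{86 + 30}{17616} + \frac{21193}{14772} = 116 \cdot \frac{1}{17616} + 21193 \cdot \frac{1}{14772} = \frac{29}{4404} + \frac{21193}{14772} = \frac{1302255}{903554}$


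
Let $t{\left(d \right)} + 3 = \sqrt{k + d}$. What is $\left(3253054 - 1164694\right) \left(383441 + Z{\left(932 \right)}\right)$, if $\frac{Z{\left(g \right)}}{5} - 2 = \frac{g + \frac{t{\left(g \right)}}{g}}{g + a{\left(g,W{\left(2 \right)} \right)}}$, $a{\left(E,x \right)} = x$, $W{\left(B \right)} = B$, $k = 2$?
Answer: $\frac{87135212230046685}{108811} + \frac{1305225 \sqrt{934}}{108811} \approx 8.0079 \cdot 10^{11}$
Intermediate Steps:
$t{\left(d \right)} = -3 + \sqrt{2 + d}$
$Z{\left(g \right)} = 10 + \frac{5 \left(g + \frac{-3 + \sqrt{2 + g}}{g}\right)}{2 + g}$ ($Z{\left(g \right)} = 10 + 5 \frac{g + \frac{-3 + \sqrt{2 + g}}{g}}{g + 2} = 10 + 5 \frac{g + \frac{-3 + \sqrt{2 + g}}{g}}{2 + g} = 10 + \frac{5 \left(g + \frac{-3 + \sqrt{2 + g}}{g}\right)}{2 + g}$)
$\left(3253054 - 1164694\right) \left(383441 + Z{\left(932 \right)}\right) = \left(3253054 - 1164694\right) \left(383441 + \frac{5 \left(-3 + \sqrt{2 + 932} + 3 \cdot 932^{2} + 4 \cdot 932\right)}{932 \left(2 + 932\right)}\right) = 2088360 \left(383441 + 5 \cdot \frac{1}{932} \cdot \frac{1}{934} \left(-3 + \sqrt{934} + 3 \cdot 868624 + 3728\right)\right) = 2088360 \left(383441 + 5 \cdot \frac{1}{932} \cdot \frac{1}{934} \left(-3 + \sqrt{934} + 2605872 + 3728\right)\right) = 2088360 \left(383441 + 5 \cdot \frac{1}{932} \cdot \frac{1}{934} \left(2609597 + \sqrt{934}\right)\right) = 2088360 \left(383441 + \left(\frac{13047985}{870488} + \frac{5 \sqrt{934}}{870488}\right)\right) = 2088360 \left(\frac{333793837193}{870488} + \frac{5 \sqrt{934}}{870488}\right) = \frac{87135212230046685}{108811} + \frac{1305225 \sqrt{934}}{108811}$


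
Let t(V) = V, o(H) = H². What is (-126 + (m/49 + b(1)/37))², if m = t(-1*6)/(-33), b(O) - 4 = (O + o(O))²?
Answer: 6292231098624/397723249 ≈ 15821.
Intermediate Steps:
b(O) = 4 + (O + O²)²
m = 2/11 (m = -1*6/(-33) = -6*(-1/33) = 2/11 ≈ 0.18182)
(-126 + (m/49 + b(1)/37))² = (-126 + ((2/11)/49 + (4 + 1²*(1 + 1)²)/37))² = (-126 + ((2/11)*(1/49) + (4 + 1*2²)*(1/37)))² = (-126 + (2/539 + (4 + 1*4)*(1/37)))² = (-126 + (2/539 + (4 + 4)*(1/37)))² = (-126 + (2/539 + 8*(1/37)))² = (-126 + (2/539 + 8/37))² = (-126 + 4386/19943)² = (-2508432/19943)² = 6292231098624/397723249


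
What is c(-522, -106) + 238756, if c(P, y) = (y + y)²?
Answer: 283700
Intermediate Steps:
c(P, y) = 4*y² (c(P, y) = (2*y)² = 4*y²)
c(-522, -106) + 238756 = 4*(-106)² + 238756 = 4*11236 + 238756 = 44944 + 238756 = 283700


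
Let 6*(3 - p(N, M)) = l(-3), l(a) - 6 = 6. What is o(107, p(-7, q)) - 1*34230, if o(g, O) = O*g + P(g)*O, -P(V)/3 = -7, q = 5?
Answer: -34102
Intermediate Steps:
l(a) = 12 (l(a) = 6 + 6 = 12)
P(V) = 21 (P(V) = -3*(-7) = 21)
p(N, M) = 1 (p(N, M) = 3 - ⅙*12 = 3 - 2 = 1)
o(g, O) = 21*O + O*g (o(g, O) = O*g + 21*O = 21*O + O*g)
o(107, p(-7, q)) - 1*34230 = 1*(21 + 107) - 1*34230 = 1*128 - 34230 = 128 - 34230 = -34102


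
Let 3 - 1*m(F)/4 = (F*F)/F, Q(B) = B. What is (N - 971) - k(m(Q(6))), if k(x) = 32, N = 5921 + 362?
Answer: 5280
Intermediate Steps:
m(F) = 12 - 4*F (m(F) = 12 - 4*F*F/F = 12 - 4*F²/F = 12 - 4*F)
N = 6283
(N - 971) - k(m(Q(6))) = (6283 - 971) - 1*32 = 5312 - 32 = 5280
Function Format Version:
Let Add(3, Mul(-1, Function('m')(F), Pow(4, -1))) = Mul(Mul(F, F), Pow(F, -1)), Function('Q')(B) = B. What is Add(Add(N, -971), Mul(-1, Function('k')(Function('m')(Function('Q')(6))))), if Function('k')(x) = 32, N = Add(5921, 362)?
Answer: 5280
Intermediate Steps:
Function('m')(F) = Add(12, Mul(-4, F)) (Function('m')(F) = Add(12, Mul(-4, Mul(Mul(F, F), Pow(F, -1)))) = Add(12, Mul(-4, Mul(Pow(F, 2), Pow(F, -1)))) = Add(12, Mul(-4, F)))
N = 6283
Add(Add(N, -971), Mul(-1, Function('k')(Function('m')(Function('Q')(6))))) = Add(Add(6283, -971), Mul(-1, 32)) = Add(5312, -32) = 5280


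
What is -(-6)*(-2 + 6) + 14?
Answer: 38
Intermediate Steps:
-(-6)*(-2 + 6) + 14 = -(-6)*4 + 14 = -6*(-4) + 14 = 24 + 14 = 38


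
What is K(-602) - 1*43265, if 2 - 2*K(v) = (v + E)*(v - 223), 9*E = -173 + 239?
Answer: -288564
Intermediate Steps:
E = 22/3 (E = (-173 + 239)/9 = (⅑)*66 = 22/3 ≈ 7.3333)
K(v) = 1 - (-223 + v)*(22/3 + v)/2 (K(v) = 1 - (v + 22/3)*(v - 223)/2 = 1 - (22/3 + v)*(-223 + v)/2 = 1 - (-223 + v)*(22/3 + v)/2)
K(-602) - 1*43265 = (2456/3 - ½*(-602)² + (647/6)*(-602)) - 1*43265 = (2456/3 - ½*362404 - 194747/3) - 43265 = (2456/3 - 181202 - 194747/3) - 43265 = -245299 - 43265 = -288564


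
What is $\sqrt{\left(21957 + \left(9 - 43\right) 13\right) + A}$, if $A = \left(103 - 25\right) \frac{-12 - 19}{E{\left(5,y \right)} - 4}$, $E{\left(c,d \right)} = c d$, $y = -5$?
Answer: $\frac{\sqrt{18164237}}{29} \approx 146.96$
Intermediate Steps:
$A = \frac{2418}{29}$ ($A = \left(103 - 25\right) \frac{-12 - 19}{5 \left(-5\right) - 4} = 78 \left(- \frac{31}{-25 - 4}\right) = 78 \left(- \frac{31}{-29}\right) = 78 \left(\left(-31\right) \left(- \frac{1}{29}\right)\right) = 78 \cdot \frac{31}{29} = \frac{2418}{29} \approx 83.379$)
$\sqrt{\left(21957 + \left(9 - 43\right) 13\right) + A} = \sqrt{\left(21957 + \left(9 - 43\right) 13\right) + \frac{2418}{29}} = \sqrt{\left(21957 - 442\right) + \frac{2418}{29}} = \sqrt{21515 + \frac{2418}{29}} = \sqrt{\frac{626353}{29}} = \frac{\sqrt{18164237}}{29}$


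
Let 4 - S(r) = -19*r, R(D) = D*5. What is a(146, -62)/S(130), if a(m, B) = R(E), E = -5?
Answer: -25/2474 ≈ -0.010105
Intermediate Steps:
R(D) = 5*D
a(m, B) = -25 (a(m, B) = 5*(-5) = -25)
S(r) = 4 + 19*r (S(r) = 4 - (-19)*r = 4 + 19*r)
a(146, -62)/S(130) = -25/(4 + 19*130) = -25/(4 + 2470) = -25/2474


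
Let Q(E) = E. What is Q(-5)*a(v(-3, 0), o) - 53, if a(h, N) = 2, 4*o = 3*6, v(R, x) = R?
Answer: -63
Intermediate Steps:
o = 9/2 (o = (3*6)/4 = (¼)*18 = 9/2 ≈ 4.5000)
Q(-5)*a(v(-3, 0), o) - 53 = -5*2 - 53 = -10 - 53 = -63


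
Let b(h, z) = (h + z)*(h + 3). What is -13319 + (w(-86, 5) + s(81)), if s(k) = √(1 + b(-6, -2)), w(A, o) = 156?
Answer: -13158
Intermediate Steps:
b(h, z) = (3 + h)*(h + z) (b(h, z) = (h + z)*(3 + h) = (3 + h)*(h + z))
s(k) = 5 (s(k) = √(1 + ((-6)² + 3*(-6) + 3*(-2) - 6*(-2))) = √(1 + (36 - 18 - 6 + 12)) = √(1 + 24) = √25 = 5)
-13319 + (w(-86, 5) + s(81)) = -13319 + (156 + 5) = -13319 + 161 = -13158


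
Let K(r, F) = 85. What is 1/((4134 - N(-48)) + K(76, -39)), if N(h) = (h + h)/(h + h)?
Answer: 1/4218 ≈ 0.00023708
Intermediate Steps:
N(h) = 1 (N(h) = (2*h)/((2*h)) = (2*h)*(1/(2*h)) = 1)
1/((4134 - N(-48)) + K(76, -39)) = 1/((4134 - 1*1) + 85) = 1/((4134 - 1) + 85) = 1/(4133 + 85) = 1/4218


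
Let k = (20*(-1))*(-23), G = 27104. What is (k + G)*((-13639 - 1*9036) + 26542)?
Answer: 106589988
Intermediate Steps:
k = 460 (k = -20*(-23) = 460)
(k + G)*((-13639 - 1*9036) + 26542) = (460 + 27104)*((-13639 - 1*9036) + 26542) = 27564*((-13639 - 9036) + 26542) = 27564*(-22675 + 26542) = 27564*3867 = 106589988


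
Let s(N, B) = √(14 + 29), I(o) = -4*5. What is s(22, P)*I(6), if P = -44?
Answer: -20*√43 ≈ -131.15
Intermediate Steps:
I(o) = -20
s(N, B) = √43
s(22, P)*I(6) = √43*(-20) = -20*√43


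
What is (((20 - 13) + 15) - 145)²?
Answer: 15129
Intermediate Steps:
(((20 - 13) + 15) - 145)² = ((7 + 15) - 145)² = (22 - 145)² = (-123)² = 15129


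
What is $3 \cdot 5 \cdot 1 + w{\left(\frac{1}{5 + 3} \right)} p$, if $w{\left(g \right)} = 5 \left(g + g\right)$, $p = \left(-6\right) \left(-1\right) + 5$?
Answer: $\frac{115}{4} \approx 28.75$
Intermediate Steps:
$p = 11$ ($p = 6 + 5 = 11$)
$w{\left(g \right)} = 10 g$ ($w{\left(g \right)} = 5 \cdot 2 g = 10 g$)
$3 \cdot 5 \cdot 1 + w{\left(\frac{1}{5 + 3} \right)} p = 3 \cdot 5 \cdot 1 + \frac{10}{5 + 3} \cdot 11 = 15 \cdot 1 + \frac{10}{8} \cdot 11 = 15 + 10 \cdot \frac{1}{8} \cdot 11 = 15 + \frac{5}{4} \cdot 11 = 15 + \frac{55}{4} = \frac{115}{4}$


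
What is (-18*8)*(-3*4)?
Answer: 1728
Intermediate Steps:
(-18*8)*(-3*4) = -144*(-12) = 1728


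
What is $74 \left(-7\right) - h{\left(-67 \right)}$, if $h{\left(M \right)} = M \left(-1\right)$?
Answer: $-585$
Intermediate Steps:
$h{\left(M \right)} = - M$
$74 \left(-7\right) - h{\left(-67 \right)} = 74 \left(-7\right) - \left(-1\right) \left(-67\right) = -518 - 67 = -585$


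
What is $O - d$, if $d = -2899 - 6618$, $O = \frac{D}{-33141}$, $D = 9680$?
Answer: $\frac{315393217}{33141} \approx 9516.7$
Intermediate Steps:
$O = - \frac{9680}{33141}$ ($O = \frac{9680}{-33141} = 9680 \left(- \frac{1}{33141}\right) = - \frac{9680}{33141} \approx -0.29209$)
$d = -9517$
$O - d = - \frac{9680}{33141} - -9517 = - \frac{9680}{33141} + 9517 = \frac{315393217}{33141}$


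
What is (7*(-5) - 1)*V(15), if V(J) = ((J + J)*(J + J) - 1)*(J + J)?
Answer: -970920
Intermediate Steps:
V(J) = 2*J*(-1 + 4*J**2) (V(J) = ((2*J)*(2*J) - 1)*(2*J) = (4*J**2 - 1)*(2*J) = (-1 + 4*J**2)*(2*J) = 2*J*(-1 + 4*J**2))
(7*(-5) - 1)*V(15) = (7*(-5) - 1)*(-2*15 + 8*15**3) = (-35 - 1)*(-30 + 8*3375) = -36*(-30 + 27000) = -36*26970 = -970920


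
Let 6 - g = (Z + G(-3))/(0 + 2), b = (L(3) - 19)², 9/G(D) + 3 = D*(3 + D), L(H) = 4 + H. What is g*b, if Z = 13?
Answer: 144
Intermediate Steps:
G(D) = 9/(-3 + D*(3 + D))
b = 144 (b = ((4 + 3) - 19)² = (7 - 19)² = (-12)² = 144)
g = 1 (g = 6 - (13 + 9/(-3 + (-3)² + 3*(-3)))/(0 + 2) = 6 - (13 + 9/(-3 + 9 - 9))/2 = 6 - (13 + 9/(-3))/2 = 6 - (13 + 9*(-⅓))/2 = 6 - (13 - 3)/2 = 6 - 10/2 = 6 - 1*5 = 6 - 5 = 1)
g*b = 1*144 = 144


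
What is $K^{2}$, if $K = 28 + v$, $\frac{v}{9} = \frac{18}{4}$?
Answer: $\frac{18769}{4} \approx 4692.3$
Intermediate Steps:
$v = \frac{81}{2}$ ($v = 9 \cdot \frac{18}{4} = 9 \cdot 18 \cdot \frac{1}{4} = 9 \cdot \frac{9}{2} = \frac{81}{2} \approx 40.5$)
$K = \frac{137}{2}$ ($K = 28 + \frac{81}{2} = \frac{137}{2} \approx 68.5$)
$K^{2} = \left(\frac{137}{2}\right)^{2} = \frac{18769}{4}$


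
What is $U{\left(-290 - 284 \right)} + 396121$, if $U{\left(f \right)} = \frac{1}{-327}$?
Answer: $\frac{129531566}{327} \approx 3.9612 \cdot 10^{5}$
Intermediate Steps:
$U{\left(f \right)} = - \frac{1}{327}$
$U{\left(-290 - 284 \right)} + 396121 = - \frac{1}{327} + 396121 = \frac{129531566}{327}$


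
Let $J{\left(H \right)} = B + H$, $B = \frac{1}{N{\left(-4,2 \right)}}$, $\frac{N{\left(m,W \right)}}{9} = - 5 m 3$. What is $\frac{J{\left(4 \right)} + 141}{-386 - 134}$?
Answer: $- \frac{78301}{280800} \approx -0.27885$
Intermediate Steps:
$N{\left(m,W \right)} = - 135 m$ ($N{\left(m,W \right)} = 9 - 5 m 3 = 9 \left(- 15 m\right) = - 135 m$)
$B = \frac{1}{540}$ ($B = \frac{1}{\left(-135\right) \left(-4\right)} = \frac{1}{540} \approx 0.0018519$)
$J{\left(H \right)} = \frac{1}{540} + H$
$\frac{J{\left(4 \right)} + 141}{-386 - 134} = \frac{\left(\frac{1}{540} + 4\right) + 141}{-386 - 134} = \frac{\frac{2161}{540} + 141}{-520} = \frac{78301}{540} \left(- \frac{1}{520}\right) = - \frac{78301}{280800}$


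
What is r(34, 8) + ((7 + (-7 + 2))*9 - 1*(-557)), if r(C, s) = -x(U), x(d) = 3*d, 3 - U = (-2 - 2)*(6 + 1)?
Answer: 482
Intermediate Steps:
U = 31 (U = 3 - (-2 - 2)*(6 + 1) = 3 - (-4)*7 = 3 - 1*(-28) = 3 + 28 = 31)
r(C, s) = -93 (r(C, s) = -3*31 = -1*93 = -93)
r(34, 8) + ((7 + (-7 + 2))*9 - 1*(-557)) = -93 + ((7 + (-7 + 2))*9 - 1*(-557)) = -93 + ((7 - 5)*9 + 557) = -93 + (2*9 + 557) = -93 + (18 + 557) = -93 + 575 = 482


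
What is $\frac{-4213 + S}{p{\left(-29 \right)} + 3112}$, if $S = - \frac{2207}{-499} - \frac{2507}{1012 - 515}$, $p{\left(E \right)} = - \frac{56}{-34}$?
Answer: $- \frac{5921614267}{4375764932} \approx -1.3533$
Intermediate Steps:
$p{\left(E \right)} = \frac{28}{17}$ ($p{\left(E \right)} = \left(-56\right) \left(- \frac{1}{34}\right) = \frac{28}{17}$)
$S = - \frac{154114}{248003}$ ($S = \left(-2207\right) \left(- \frac{1}{499}\right) - \frac{2507}{497} = \frac{2207}{499} - \frac{2507}{497} = - \frac{154114}{248003} \approx -0.62142$)
$\frac{-4213 + S}{p{\left(-29 \right)} + 3112} = \frac{-4213 - \frac{154114}{248003}}{\frac{28}{17} + 3112} = - \frac{1044990753}{248003 \cdot \frac{52932}{17}} = \left(- \frac{1044990753}{248003}\right) \frac{17}{52932} = - \frac{5921614267}{4375764932}$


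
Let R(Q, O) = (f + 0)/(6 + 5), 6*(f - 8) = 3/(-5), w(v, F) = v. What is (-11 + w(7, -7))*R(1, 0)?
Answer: -158/55 ≈ -2.8727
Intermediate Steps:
f = 79/10 (f = 8 + (3/(-5))/6 = 8 + (3*(-⅕))/6 = 8 + (⅙)*(-⅗) = 8 - ⅒ = 79/10 ≈ 7.9000)
R(Q, O) = 79/110 (R(Q, O) = (79/10 + 0)/(6 + 5) = (79/10)/11 = (79/10)*(1/11) = 79/110)
(-11 + w(7, -7))*R(1, 0) = (-11 + 7)*(79/110) = -4*79/110 = -158/55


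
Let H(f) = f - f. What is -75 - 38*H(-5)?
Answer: -75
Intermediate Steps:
H(f) = 0
-75 - 38*H(-5) = -75 - 38*0 = -75 + 0 = -75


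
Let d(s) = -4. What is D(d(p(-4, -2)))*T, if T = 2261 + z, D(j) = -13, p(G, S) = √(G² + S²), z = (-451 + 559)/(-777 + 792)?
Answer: -147433/5 ≈ -29487.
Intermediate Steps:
z = 36/5 (z = 108/15 = 108*(1/15) = 36/5 ≈ 7.2000)
T = 11341/5 (T = 2261 + 36/5 = 11341/5 ≈ 2268.2)
D(d(p(-4, -2)))*T = -13*11341/5 = -147433/5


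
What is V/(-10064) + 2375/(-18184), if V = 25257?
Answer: -60396911/22875472 ≈ -2.6402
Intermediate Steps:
V/(-10064) + 2375/(-18184) = 25257/(-10064) + 2375/(-18184) = 25257*(-1/10064) + 2375*(-1/18184) = -25257/10064 - 2375/18184 = -60396911/22875472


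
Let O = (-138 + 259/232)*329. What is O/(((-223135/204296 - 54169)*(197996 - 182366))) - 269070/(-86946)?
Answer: 224956168814224780201/72690017051958165630 ≈ 3.0947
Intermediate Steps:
O = -10448053/232 (O = (-138 + 259*(1/232))*329 = (-138 + 259/232)*329 = -31757/232*329 = -10448053/232 ≈ -45035.)
O/(((-223135/204296 - 54169)*(197996 - 182366))) - 269070/(-86946) = -10448053*1/((197996 - 182366)*(-223135/204296 - 54169))/232 - 269070/(-86946) = -10448053*1/(15630*(-223135*1/204296 - 54169))/232 - 269070*(-1/86946) = -10448053*1/(15630*(-223135/204296 - 54169))/232 + 44845/14491 = -10448053/(232*((-11066733159/204296*15630))) + 44845/14491 = -10448053/(232*(-86486519637585/102148)) + 44845/14491 = -10448053/232*(-102148/86486519637585) + 44845/14491 = 266811929461/5016218138979930 + 44845/14491 = 224956168814224780201/72690017051958165630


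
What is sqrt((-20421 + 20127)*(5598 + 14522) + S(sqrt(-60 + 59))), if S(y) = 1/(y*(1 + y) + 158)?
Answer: sqrt(-143770288717198 - 986*I)/4930 ≈ 8.34e-9 - 2432.1*I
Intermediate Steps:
S(y) = 1/(158 + y*(1 + y))
sqrt((-20421 + 20127)*(5598 + 14522) + S(sqrt(-60 + 59))) = sqrt((-20421 + 20127)*(5598 + 14522) + 1/(158 + sqrt(-60 + 59) + (sqrt(-60 + 59))**2)) = sqrt(-294*20120 + 1/(158 + sqrt(-1) + (sqrt(-1))**2)) = sqrt(-5915280 + 1/(158 + I + I**2)) = sqrt(-5915280 + 1/(158 + I - 1)) = sqrt(-5915280 + 1/(157 + I)) = sqrt(-5915280 + (157 - I)/24650)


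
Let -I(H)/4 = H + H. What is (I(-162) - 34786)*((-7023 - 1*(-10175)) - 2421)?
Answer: -24481190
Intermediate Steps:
I(H) = -8*H (I(H) = -4*(H + H) = -8*H)
(I(-162) - 34786)*((-7023 - 1*(-10175)) - 2421) = (-8*(-162) - 34786)*((-7023 - 1*(-10175)) - 2421) = (1296 - 34786)*((-7023 + 10175) - 2421) = -33490*(3152 - 2421) = -33490*731 = -24481190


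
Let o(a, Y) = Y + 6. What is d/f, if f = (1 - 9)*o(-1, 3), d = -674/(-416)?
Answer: -337/14976 ≈ -0.022503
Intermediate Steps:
o(a, Y) = 6 + Y
d = 337/208 (d = -674*(-1/416) = 337/208 ≈ 1.6202)
f = -72 (f = (1 - 9)*(6 + 3) = -8*9 = -72)
d/f = (337/208)/(-72) = (337/208)*(-1/72) = -337/14976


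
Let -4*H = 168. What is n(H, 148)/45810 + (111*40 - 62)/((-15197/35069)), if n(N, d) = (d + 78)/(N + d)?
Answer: -372765146132999/36897252210 ≈ -10103.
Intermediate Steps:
H = -42 (H = -1/4*168 = -42)
n(N, d) = (78 + d)/(N + d)
n(H, 148)/45810 + (111*40 - 62)/((-15197/35069)) = ((78 + 148)/(-42 + 148))/45810 + (111*40 - 62)/((-15197/35069)) = (226/106)*(1/45810) + (4440 - 62)/((-15197*1/35069)) = ((1/106)*226)*(1/45810) + 4378/(-15197/35069) = (113/53)*(1/45810) + 4378*(-35069/15197) = 113/2427930 - 153532082/15197 = -372765146132999/36897252210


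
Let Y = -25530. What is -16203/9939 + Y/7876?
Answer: -63559583/13046594 ≈ -4.8717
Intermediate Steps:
-16203/9939 + Y/7876 = -16203/9939 - 25530/7876 = -16203*1/9939 - 25530*1/7876 = -5401/3313 - 12765/3938 = -63559583/13046594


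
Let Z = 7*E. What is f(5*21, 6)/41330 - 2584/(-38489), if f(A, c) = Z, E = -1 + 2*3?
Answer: 21628767/318150074 ≈ 0.067983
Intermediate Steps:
E = 5 (E = -1 + 6 = 5)
Z = 35 (Z = 7*5 = 35)
f(A, c) = 35
f(5*21, 6)/41330 - 2584/(-38489) = 35/41330 - 2584/(-38489) = 35*(1/41330) - 2584*(-1/38489) = 7/8266 + 2584/38489 = 21628767/318150074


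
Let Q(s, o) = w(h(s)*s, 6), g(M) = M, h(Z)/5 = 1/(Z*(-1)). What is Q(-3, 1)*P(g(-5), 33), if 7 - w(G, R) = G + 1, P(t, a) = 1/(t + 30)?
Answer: 11/25 ≈ 0.44000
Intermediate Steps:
h(Z) = -5/Z (h(Z) = 5/((Z*(-1))) = 5/((-Z)) = 5*(-1/Z) = -5/Z)
P(t, a) = 1/(30 + t)
w(G, R) = 6 - G (w(G, R) = 7 - (G + 1) = 7 - (1 + G) = 7 + (-1 - G) = 6 - G)
Q(s, o) = 11 (Q(s, o) = 6 - (-5/s)*s = 6 - 1*(-5) = 6 + 5 = 11)
Q(-3, 1)*P(g(-5), 33) = 11/(30 - 5) = 11/25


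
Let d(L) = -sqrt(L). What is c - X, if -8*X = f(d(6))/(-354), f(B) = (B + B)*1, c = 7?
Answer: 7 + sqrt(6)/1416 ≈ 7.0017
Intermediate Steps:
f(B) = 2*B (f(B) = (2*B)*1 = 2*B)
X = -sqrt(6)/1416 (X = -2*(-sqrt(6))/(8*(-354)) = -(-2*sqrt(6))*(-1)/(8*354) = -sqrt(6)/1416 ≈ -0.0017299)
c - X = 7 - (-1)*sqrt(6)/1416 = 7 + sqrt(6)/1416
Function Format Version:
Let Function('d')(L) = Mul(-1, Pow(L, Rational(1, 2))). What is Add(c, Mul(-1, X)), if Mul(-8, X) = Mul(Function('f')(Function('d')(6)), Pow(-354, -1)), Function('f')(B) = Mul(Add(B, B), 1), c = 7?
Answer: Add(7, Mul(Rational(1, 1416), Pow(6, Rational(1, 2)))) ≈ 7.0017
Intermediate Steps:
Function('f')(B) = Mul(2, B) (Function('f')(B) = Mul(Mul(2, B), 1) = Mul(2, B))
X = Mul(Rational(-1, 1416), Pow(6, Rational(1, 2))) (X = Mul(Rational(-1, 8), Mul(Mul(2, Mul(-1, Pow(6, Rational(1, 2)))), Pow(-354, -1))) = Mul(Rational(-1, 8), Mul(Mul(-2, Pow(6, Rational(1, 2))), Rational(-1, 354))) = Mul(Rational(-1, 8), Mul(Rational(1, 177), Pow(6, Rational(1, 2)))) = Mul(Rational(-1, 1416), Pow(6, Rational(1, 2))) ≈ -0.0017299)
Add(c, Mul(-1, X)) = Add(7, Mul(-1, Mul(Rational(-1, 1416), Pow(6, Rational(1, 2))))) = Add(7, Mul(Rational(1, 1416), Pow(6, Rational(1, 2))))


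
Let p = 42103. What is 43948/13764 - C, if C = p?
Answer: -144865436/3441 ≈ -42100.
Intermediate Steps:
C = 42103
43948/13764 - C = 43948/13764 - 1*42103 = 43948*(1/13764) - 42103 = 10987/3441 - 42103 = -144865436/3441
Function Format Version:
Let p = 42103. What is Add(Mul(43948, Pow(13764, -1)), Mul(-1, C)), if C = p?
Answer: Rational(-144865436, 3441) ≈ -42100.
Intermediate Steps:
C = 42103
Add(Mul(43948, Pow(13764, -1)), Mul(-1, C)) = Add(Mul(43948, Pow(13764, -1)), Mul(-1, 42103)) = Add(Mul(43948, Rational(1, 13764)), -42103) = Add(Rational(10987, 3441), -42103) = Rational(-144865436, 3441)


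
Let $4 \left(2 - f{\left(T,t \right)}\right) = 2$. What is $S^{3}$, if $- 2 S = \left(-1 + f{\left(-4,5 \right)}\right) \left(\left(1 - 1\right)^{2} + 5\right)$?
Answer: $- \frac{125}{64} \approx -1.9531$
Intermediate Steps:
$f{\left(T,t \right)} = \frac{3}{2}$ ($f{\left(T,t \right)} = 2 - \frac{1}{2} = \frac{3}{2}$)
$S = - \frac{5}{4}$ ($S = - \frac{\left(-1 + \frac{3}{2}\right) \left(\left(1 - 1\right)^{2} + 5\right)}{2} = - \frac{\frac{1}{2} \left(0^{2} + 5\right)}{2} = - \frac{\frac{1}{2} \left(0 + 5\right)}{2} = - \frac{\frac{1}{2} \cdot 5}{2} = \left(- \frac{1}{2}\right) \frac{5}{2} = - \frac{5}{4} \approx -1.25$)
$S^{3} = \left(- \frac{5}{4}\right)^{3} = - \frac{125}{64}$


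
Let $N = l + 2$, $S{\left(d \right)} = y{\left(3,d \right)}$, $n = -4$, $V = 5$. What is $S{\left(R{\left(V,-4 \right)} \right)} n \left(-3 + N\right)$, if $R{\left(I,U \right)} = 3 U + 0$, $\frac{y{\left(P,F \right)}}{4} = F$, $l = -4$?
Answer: $-960$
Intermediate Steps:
$y{\left(P,F \right)} = 4 F$
$R{\left(I,U \right)} = 3 U$
$S{\left(d \right)} = 4 d$
$N = -2$ ($N = -4 + 2 = -2$)
$S{\left(R{\left(V,-4 \right)} \right)} n \left(-3 + N\right) = 4 \cdot 3 \left(-4\right) \left(- 4 \left(-3 - 2\right)\right) = 4 \left(-12\right) \left(\left(-4\right) \left(-5\right)\right) = \left(-48\right) 20 = -960$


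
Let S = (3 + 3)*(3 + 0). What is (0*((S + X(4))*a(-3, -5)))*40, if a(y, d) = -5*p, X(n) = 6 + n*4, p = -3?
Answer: 0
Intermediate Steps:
X(n) = 6 + 4*n
S = 18 (S = 6*3 = 18)
a(y, d) = 15 (a(y, d) = -5*(-3) = 15)
(0*((S + X(4))*a(-3, -5)))*40 = (0*((18 + (6 + 4*4))*15))*40 = (0*((18 + (6 + 16))*15))*40 = (0*((18 + 22)*15))*40 = (0*(40*15))*40 = (0*600)*40 = 0*40 = 0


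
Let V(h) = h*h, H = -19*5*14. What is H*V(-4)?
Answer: -21280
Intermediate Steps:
H = -1330 (H = -95*14 = -1330)
V(h) = h**2
H*V(-4) = -1330*(-4)**2 = -1330*16 = -21280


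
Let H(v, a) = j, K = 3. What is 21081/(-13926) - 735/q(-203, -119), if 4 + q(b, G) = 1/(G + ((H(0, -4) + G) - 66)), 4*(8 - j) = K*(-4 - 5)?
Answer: 652497421/3583624 ≈ 182.08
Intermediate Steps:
j = 59/4 (j = 8 - 3*(-4 - 5)/4 = 8 - 3*(-9)/4 = 8 - ¼*(-27) = 8 + 27/4 = 59/4 ≈ 14.750)
H(v, a) = 59/4
q(b, G) = -4 + 1/(-205/4 + 2*G) (q(b, G) = -4 + 1/(G + ((59/4 + G) - 66)) = -4 + 1/(G + (-205/4 + G)) = -4 + 1/(-205/4 + 2*G))
21081/(-13926) - 735/q(-203, -119) = 21081/(-13926) - 735*(-205 + 8*(-119))/(8*(103 - 4*(-119))) = 21081*(-1/13926) - 735*(-205 - 952)/(8*(103 + 476)) = -7027/4642 - 735/(8*579/(-1157)) = -7027/4642 - 735/(8*(-1/1157)*579) = -7027/4642 - 735/(-4632/1157) = -7027/4642 - 735*(-1157/4632) = -7027/4642 + 283465/1544 = 652497421/3583624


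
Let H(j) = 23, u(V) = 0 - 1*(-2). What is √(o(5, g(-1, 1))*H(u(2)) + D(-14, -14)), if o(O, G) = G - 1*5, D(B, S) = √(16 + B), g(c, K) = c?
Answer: √(-138 + √2) ≈ 11.687*I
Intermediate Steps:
u(V) = 2 (u(V) = 0 + 2 = 2)
o(O, G) = -5 + G (o(O, G) = G - 5 = -5 + G)
√(o(5, g(-1, 1))*H(u(2)) + D(-14, -14)) = √((-5 - 1)*23 + √(16 - 14)) = √(-6*23 + √2) = √(-138 + √2)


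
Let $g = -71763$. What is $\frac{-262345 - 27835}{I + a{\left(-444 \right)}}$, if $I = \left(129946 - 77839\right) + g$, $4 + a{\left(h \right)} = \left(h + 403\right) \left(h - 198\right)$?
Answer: $- \frac{145090}{3331} \approx -43.557$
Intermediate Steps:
$a{\left(h \right)} = -4 + \left(-198 + h\right) \left(403 + h\right)$ ($a{\left(h \right)} = -4 + \left(h + 403\right) \left(h - 198\right) = -4 + \left(403 + h\right) \left(-198 + h\right) = -4 + \left(-198 + h\right) \left(403 + h\right)$)
$I = -19656$ ($I = \left(129946 - 77839\right) - 71763 = 52107 - 71763 = -19656$)
$\frac{-262345 - 27835}{I + a{\left(-444 \right)}} = \frac{-262345 - 27835}{-19656 + \left(-79798 + \left(-444\right)^{2} + 205 \left(-444\right)\right)} = - \frac{290180}{-19656 - -26318} = - \frac{290180}{-19656 + 26318} = - \frac{290180}{6662} = \left(-290180\right) \frac{1}{6662} = - \frac{145090}{3331}$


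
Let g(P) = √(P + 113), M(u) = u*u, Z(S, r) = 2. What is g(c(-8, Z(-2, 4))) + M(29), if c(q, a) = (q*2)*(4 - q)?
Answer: 841 + I*√79 ≈ 841.0 + 8.8882*I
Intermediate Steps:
M(u) = u²
c(q, a) = 2*q*(4 - q) (c(q, a) = (2*q)*(4 - q) = 2*q*(4 - q))
g(P) = √(113 + P)
g(c(-8, Z(-2, 4))) + M(29) = √(113 + 2*(-8)*(4 - 1*(-8))) + 29² = √(113 + 2*(-8)*(4 + 8)) + 841 = √(113 + 2*(-8)*12) + 841 = √(113 - 192) + 841 = √(-79) + 841 = I*√79 + 841 = 841 + I*√79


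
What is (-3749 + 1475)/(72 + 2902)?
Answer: -1137/1487 ≈ -0.76463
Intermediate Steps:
(-3749 + 1475)/(72 + 2902) = -2274/2974 = -2274*1/2974 = -1137/1487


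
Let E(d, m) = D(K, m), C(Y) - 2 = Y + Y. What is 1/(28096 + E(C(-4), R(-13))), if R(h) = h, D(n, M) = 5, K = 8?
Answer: 1/28101 ≈ 3.5586e-5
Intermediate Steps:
C(Y) = 2 + 2*Y (C(Y) = 2 + (Y + Y) = 2 + 2*Y)
E(d, m) = 5
1/(28096 + E(C(-4), R(-13))) = 1/(28096 + 5) = 1/28101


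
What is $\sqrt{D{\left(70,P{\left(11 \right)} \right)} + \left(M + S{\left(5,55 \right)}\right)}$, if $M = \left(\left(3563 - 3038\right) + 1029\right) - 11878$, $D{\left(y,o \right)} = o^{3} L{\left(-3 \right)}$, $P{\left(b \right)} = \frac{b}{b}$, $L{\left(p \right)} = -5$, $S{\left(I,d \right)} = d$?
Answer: $i \sqrt{10274} \approx 101.36 i$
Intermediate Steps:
$P{\left(b \right)} = 1$
$D{\left(y,o \right)} = - 5 o^{3}$ ($D{\left(y,o \right)} = o^{3} \left(-5\right) = - 5 o^{3}$)
$M = -10324$ ($M = \left(525 + 1029\right) - 11878 = 1554 - 11878 = -10324$)
$\sqrt{D{\left(70,P{\left(11 \right)} \right)} + \left(M + S{\left(5,55 \right)}\right)} = \sqrt{- 5 \cdot 1^{3} + \left(-10324 + 55\right)} = \sqrt{\left(-5\right) 1 - 10269} = \sqrt{-5 - 10269} = \sqrt{-10274} = i \sqrt{10274}$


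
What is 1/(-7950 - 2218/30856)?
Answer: -15428/122653709 ≈ -0.00012579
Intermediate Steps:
1/(-7950 - 2218/30856) = 1/(-7950 - 2218*1/30856) = 1/(-7950 - 1109/15428) = 1/(-122653709/15428) = -15428/122653709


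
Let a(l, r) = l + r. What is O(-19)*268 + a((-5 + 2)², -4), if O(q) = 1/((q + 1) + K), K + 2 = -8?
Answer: -32/7 ≈ -4.5714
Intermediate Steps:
K = -10 (K = -2 - 8 = -10)
O(q) = 1/(-9 + q) (O(q) = 1/((q + 1) - 10) = 1/((1 + q) - 10) = 1/(-9 + q))
O(-19)*268 + a((-5 + 2)², -4) = 268/(-9 - 19) + ((-5 + 2)² - 4) = 268/(-28) + ((-3)² - 4) = -1/28*268 + (9 - 4) = -67/7 + 5 = -32/7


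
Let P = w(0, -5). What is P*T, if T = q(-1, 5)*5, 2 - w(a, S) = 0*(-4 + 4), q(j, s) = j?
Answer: -10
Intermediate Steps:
w(a, S) = 2 (w(a, S) = 2 - 0*(-4 + 4) = 2 - 0*0 = 2 - 1*0 = 2 + 0 = 2)
P = 2
T = -5 (T = -1*5 = -5)
P*T = 2*(-5) = -10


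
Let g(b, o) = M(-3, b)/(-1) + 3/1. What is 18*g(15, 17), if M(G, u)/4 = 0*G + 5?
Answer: -306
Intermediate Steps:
M(G, u) = 20 (M(G, u) = 4*(0*G + 5) = 4*(0 + 5) = 4*5 = 20)
g(b, o) = -17 (g(b, o) = 20/(-1) + 3/1 = 20*(-1) + 3*1 = -20 + 3 = -17)
18*g(15, 17) = 18*(-17) = -306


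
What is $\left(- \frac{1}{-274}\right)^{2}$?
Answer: $\frac{1}{75076} \approx 1.332 \cdot 10^{-5}$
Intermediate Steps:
$\left(- \frac{1}{-274}\right)^{2} = \left(\left(-1\right) \left(- \frac{1}{274}\right)\right)^{2} = \left(\frac{1}{274}\right)^{2} = \frac{1}{75076}$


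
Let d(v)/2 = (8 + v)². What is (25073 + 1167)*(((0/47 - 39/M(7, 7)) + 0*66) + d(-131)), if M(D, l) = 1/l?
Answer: 786806400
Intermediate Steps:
d(v) = 2*(8 + v)²
(25073 + 1167)*(((0/47 - 39/M(7, 7)) + 0*66) + d(-131)) = (25073 + 1167)*(((0/47 - 39/(1/7)) + 0*66) + 2*(8 - 131)²) = 26240*(((0*(1/47) - 39/⅐) + 0) + 2*(-123)²) = 26240*(((0 - 39*7) + 0) + 2*15129) = 26240*(((0 - 273) + 0) + 30258) = 26240*((-273 + 0) + 30258) = 26240*(-273 + 30258) = 26240*29985 = 786806400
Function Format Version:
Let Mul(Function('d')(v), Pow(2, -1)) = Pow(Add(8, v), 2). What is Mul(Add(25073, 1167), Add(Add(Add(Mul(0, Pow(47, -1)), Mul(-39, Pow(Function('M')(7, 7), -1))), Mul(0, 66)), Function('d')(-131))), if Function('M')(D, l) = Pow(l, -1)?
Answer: 786806400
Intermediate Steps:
Function('d')(v) = Mul(2, Pow(Add(8, v), 2))
Mul(Add(25073, 1167), Add(Add(Add(Mul(0, Pow(47, -1)), Mul(-39, Pow(Function('M')(7, 7), -1))), Mul(0, 66)), Function('d')(-131))) = Mul(Add(25073, 1167), Add(Add(Add(Mul(0, Pow(47, -1)), Mul(-39, Pow(Pow(7, -1), -1))), Mul(0, 66)), Mul(2, Pow(Add(8, -131), 2)))) = Mul(26240, Add(Add(Add(Mul(0, Rational(1, 47)), Mul(-39, Pow(Rational(1, 7), -1))), 0), Mul(2, Pow(-123, 2)))) = Mul(26240, Add(Add(Add(0, Mul(-39, 7)), 0), Mul(2, 15129))) = Mul(26240, Add(Add(Add(0, -273), 0), 30258)) = Mul(26240, Add(Add(-273, 0), 30258)) = Mul(26240, Add(-273, 30258)) = Mul(26240, 29985) = 786806400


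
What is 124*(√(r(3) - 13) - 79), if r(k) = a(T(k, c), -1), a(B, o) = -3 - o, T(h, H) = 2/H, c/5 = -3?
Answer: -9796 + 124*I*√15 ≈ -9796.0 + 480.25*I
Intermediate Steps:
c = -15 (c = 5*(-3) = -15)
r(k) = -2 (r(k) = -3 - 1*(-1) = -3 + 1 = -2)
124*(√(r(3) - 13) - 79) = 124*(√(-2 - 13) - 79) = 124*(√(-15) - 79) = 124*(I*√15 - 79) = 124*(-79 + I*√15) = -9796 + 124*I*√15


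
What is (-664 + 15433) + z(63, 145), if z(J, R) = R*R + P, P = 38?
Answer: 35832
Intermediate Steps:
z(J, R) = 38 + R**2 (z(J, R) = R*R + 38 = R**2 + 38 = 38 + R**2)
(-664 + 15433) + z(63, 145) = (-664 + 15433) + (38 + 145**2) = 14769 + (38 + 21025) = 14769 + 21063 = 35832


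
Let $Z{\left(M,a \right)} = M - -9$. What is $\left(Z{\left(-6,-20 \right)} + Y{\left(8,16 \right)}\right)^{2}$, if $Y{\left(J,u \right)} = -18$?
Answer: $225$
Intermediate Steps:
$Z{\left(M,a \right)} = 9 + M$ ($Z{\left(M,a \right)} = M + 9 = 9 + M$)
$\left(Z{\left(-6,-20 \right)} + Y{\left(8,16 \right)}\right)^{2} = \left(\left(9 - 6\right) - 18\right)^{2} = \left(3 - 18\right)^{2} = \left(-15\right)^{2} = 225$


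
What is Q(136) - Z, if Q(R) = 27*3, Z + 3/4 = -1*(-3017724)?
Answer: -12070569/4 ≈ -3.0176e+6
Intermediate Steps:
Z = 12070893/4 (Z = -¾ - 1*(-3017724) = -¾ + 3017724 = 12070893/4 ≈ 3.0177e+6)
Q(R) = 81
Q(136) - Z = 81 - 1*12070893/4 = 81 - 12070893/4 = -12070569/4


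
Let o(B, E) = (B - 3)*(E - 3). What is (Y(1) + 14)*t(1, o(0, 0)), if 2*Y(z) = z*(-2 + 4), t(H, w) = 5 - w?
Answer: -60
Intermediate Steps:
o(B, E) = (-3 + B)*(-3 + E)
Y(z) = z (Y(z) = (z*(-2 + 4))/2 = (z*2)/2 = (2*z)/2 = z)
(Y(1) + 14)*t(1, o(0, 0)) = (1 + 14)*(5 - (9 - 3*0 - 3*0 + 0*0)) = 15*(5 - (9 + 0 + 0 + 0)) = 15*(5 - 1*9) = 15*(5 - 9) = 15*(-4) = -60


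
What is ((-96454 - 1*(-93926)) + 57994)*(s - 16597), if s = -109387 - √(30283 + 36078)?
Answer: -6987828544 - 55466*√66361 ≈ -7.0021e+9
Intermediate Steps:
s = -109387 - √66361 ≈ -1.0964e+5
((-96454 - 1*(-93926)) + 57994)*(s - 16597) = ((-96454 - 1*(-93926)) + 57994)*((-109387 - √66361) - 16597) = ((-96454 + 93926) + 57994)*(-125984 - √66361) = (-2528 + 57994)*(-125984 - √66361) = 55466*(-125984 - √66361) = -6987828544 - 55466*√66361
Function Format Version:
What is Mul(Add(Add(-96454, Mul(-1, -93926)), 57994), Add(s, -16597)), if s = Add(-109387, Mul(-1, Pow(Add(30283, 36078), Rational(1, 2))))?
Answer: Add(-6987828544, Mul(-55466, Pow(66361, Rational(1, 2)))) ≈ -7.0021e+9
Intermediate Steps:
s = Add(-109387, Mul(-1, Pow(66361, Rational(1, 2)))) ≈ -1.0964e+5
Mul(Add(Add(-96454, Mul(-1, -93926)), 57994), Add(s, -16597)) = Mul(Add(Add(-96454, Mul(-1, -93926)), 57994), Add(Add(-109387, Mul(-1, Pow(66361, Rational(1, 2)))), -16597)) = Mul(Add(Add(-96454, 93926), 57994), Add(-125984, Mul(-1, Pow(66361, Rational(1, 2))))) = Mul(Add(-2528, 57994), Add(-125984, Mul(-1, Pow(66361, Rational(1, 2))))) = Mul(55466, Add(-125984, Mul(-1, Pow(66361, Rational(1, 2))))) = Add(-6987828544, Mul(-55466, Pow(66361, Rational(1, 2))))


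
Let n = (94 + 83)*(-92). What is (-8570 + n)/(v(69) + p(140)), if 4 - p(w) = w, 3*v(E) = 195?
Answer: 24854/71 ≈ 350.06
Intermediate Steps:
n = -16284 (n = 177*(-92) = -16284)
v(E) = 65 (v(E) = (⅓)*195 = 65)
p(w) = 4 - w
(-8570 + n)/(v(69) + p(140)) = (-8570 - 16284)/(65 + (4 - 1*140)) = -24854/(65 + (4 - 140)) = -24854/(65 - 136) = -24854/(-71) = -24854*(-1/71) = 24854/71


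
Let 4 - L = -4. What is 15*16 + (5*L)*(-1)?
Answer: 200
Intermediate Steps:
L = 8 (L = 4 - 1*(-4) = 4 + 4 = 8)
15*16 + (5*L)*(-1) = 15*16 + (5*8)*(-1) = 240 + 40*(-1) = 240 - 40 = 200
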